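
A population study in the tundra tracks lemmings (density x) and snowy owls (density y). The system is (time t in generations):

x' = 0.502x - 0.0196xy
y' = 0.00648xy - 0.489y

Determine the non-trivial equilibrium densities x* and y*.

x* ≈ 75.5, y* ≈ 25.6

Set dy/dt = 0 with y > 0: 0.00648x - 0.489 = 0, so x* = 0.489/0.00648 = 75.5.
Set dx/dt = 0 with x > 0: 0.502 - 0.0196y = 0, so y* = 0.502/0.0196 = 25.6.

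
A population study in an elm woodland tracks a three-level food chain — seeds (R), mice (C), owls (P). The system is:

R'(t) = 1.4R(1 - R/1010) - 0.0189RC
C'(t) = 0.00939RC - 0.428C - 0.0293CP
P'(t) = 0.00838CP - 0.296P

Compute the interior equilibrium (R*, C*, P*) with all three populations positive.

R* ≈ 528, C* ≈ 35.3, P* ≈ 155

From dP/dt = 0: 0.00838C* = 0.296, so C* = 35.3.
From dR/dt = 0: 1.4(1 - R*/1010) = 0.0189·35.3, giving R* = 1010·(1 - 0.477) = 528.
From dC/dt = 0: 0.00939·528 - 0.428 = 0.0293P*, so P* = 4.53/0.0293 = 155.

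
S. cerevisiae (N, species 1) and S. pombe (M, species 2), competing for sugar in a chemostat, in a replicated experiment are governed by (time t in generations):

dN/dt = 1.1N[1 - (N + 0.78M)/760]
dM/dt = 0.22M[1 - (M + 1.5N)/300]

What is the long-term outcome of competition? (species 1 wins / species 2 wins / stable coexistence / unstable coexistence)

Compare the nullcline intercepts: K1/α12 = 760/0.78 = 974 > K2 = 300; K2/α21 = 300/1.5 = 200 < K1 = 760.
Since the inequalities point opposite ways, species 1 can invade but species 2 cannot.

species 1 excludes species 2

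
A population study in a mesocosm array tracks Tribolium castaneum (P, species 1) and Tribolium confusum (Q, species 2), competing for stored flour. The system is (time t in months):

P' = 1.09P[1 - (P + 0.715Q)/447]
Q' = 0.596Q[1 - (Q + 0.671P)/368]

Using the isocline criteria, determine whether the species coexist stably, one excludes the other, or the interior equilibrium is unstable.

Compare the nullcline intercepts: K1/α12 = 447/0.715 = 625 > K2 = 368; K2/α21 = 368/0.671 = 548 > K1 = 447.
Since both inequalities hold, each species can invade when rare, so the interior equilibrium is stable.

stable coexistence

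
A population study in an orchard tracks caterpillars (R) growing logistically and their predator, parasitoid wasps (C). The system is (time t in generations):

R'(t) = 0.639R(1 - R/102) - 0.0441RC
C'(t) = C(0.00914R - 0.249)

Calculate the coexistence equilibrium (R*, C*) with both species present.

From dC/dt = 0 with C > 0: 0.00914R* = 0.249, so R* = 27.2.
Substitute into dR/dt = 0: 0.639(1 - 27.2/102) = 0.0441C*.
The bracket is 0.733, giving C* = 0.468/0.0441 = 10.6.

R* ≈ 27.2, C* ≈ 10.6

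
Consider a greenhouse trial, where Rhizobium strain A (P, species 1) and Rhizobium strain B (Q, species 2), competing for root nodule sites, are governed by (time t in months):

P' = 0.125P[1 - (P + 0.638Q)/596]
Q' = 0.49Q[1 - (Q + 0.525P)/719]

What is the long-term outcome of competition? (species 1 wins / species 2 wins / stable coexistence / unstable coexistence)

stable coexistence

Compare the nullcline intercepts: K1/α12 = 596/0.638 = 934 > K2 = 719; K2/α21 = 719/0.525 = 1370 > K1 = 596.
Since both inequalities hold, each species can invade when rare, so the interior equilibrium is stable.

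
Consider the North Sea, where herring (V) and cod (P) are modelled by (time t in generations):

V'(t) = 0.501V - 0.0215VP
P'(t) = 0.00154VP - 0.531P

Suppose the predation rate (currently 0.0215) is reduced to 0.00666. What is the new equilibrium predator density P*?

P* ≈ 75.2

At the interior fixed point, setting dV/dt = 0 with V > 0 fixes P* = (prey growth rate)/(VP coefficient) — independent of the other coefficients.
With the change, P* = 0.501/0.00666 = 75.2; it rises from 23.3.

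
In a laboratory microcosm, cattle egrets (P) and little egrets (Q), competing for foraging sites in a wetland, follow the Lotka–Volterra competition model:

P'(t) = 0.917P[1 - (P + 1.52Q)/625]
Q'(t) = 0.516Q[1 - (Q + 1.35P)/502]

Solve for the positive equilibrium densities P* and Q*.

P* ≈ 131, Q* ≈ 325

Setting both brackets to zero gives the nullclines P + 1.52Q = 625 and 1.35P + Q = 502.
Substituting Q = 502 - 1.35P into the first: P(1 - 1.52·1.35) = 625 - 1.52·502.
So P* = -138/-1.05 = 131, and then Q* = 502 - 1.35·131 = 325.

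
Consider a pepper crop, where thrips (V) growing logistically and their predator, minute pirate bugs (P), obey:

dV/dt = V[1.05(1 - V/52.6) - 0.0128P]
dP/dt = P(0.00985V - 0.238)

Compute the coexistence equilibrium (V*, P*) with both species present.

V* ≈ 24.2, P* ≈ 44.3

From dP/dt = 0 with P > 0: 0.00985V* = 0.238, so V* = 24.2.
Substitute into dV/dt = 0: 1.05(1 - 24.2/52.6) = 0.0128P*.
The bracket is 0.541, giving P* = 0.568/0.0128 = 44.3.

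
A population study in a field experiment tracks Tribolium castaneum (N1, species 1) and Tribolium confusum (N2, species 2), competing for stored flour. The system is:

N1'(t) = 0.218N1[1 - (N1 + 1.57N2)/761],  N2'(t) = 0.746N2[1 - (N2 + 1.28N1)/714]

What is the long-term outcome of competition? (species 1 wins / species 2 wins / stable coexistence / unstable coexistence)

Compare the nullcline intercepts: K1/α12 = 761/1.57 = 485 < K2 = 714; K2/α21 = 714/1.28 = 558 < K1 = 761.
Since both are reversed, neither can invade when rare; the interior point is a saddle.

unstable coexistence (outcome depends on initial conditions)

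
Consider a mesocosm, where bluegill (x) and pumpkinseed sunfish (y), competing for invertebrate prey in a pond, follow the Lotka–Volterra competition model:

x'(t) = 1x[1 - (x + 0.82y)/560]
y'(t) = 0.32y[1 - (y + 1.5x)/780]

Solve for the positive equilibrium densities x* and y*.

x* ≈ 346, y* ≈ 261

Setting both brackets to zero gives the nullclines x + 0.82y = 560 and 1.5x + y = 780.
Substituting y = 780 - 1.5x into the first: x(1 - 0.82·1.5) = 560 - 0.82·780.
So x* = -79.6/-0.23 = 346, and then y* = 780 - 1.5·346 = 261.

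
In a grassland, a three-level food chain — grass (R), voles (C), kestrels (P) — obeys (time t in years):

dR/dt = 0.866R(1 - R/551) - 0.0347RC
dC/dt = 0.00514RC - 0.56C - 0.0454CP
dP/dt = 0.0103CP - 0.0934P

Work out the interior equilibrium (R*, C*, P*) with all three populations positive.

From dP/dt = 0: 0.0103C* = 0.0934, so C* = 9.07.
From dR/dt = 0: 0.866(1 - R*/551) = 0.0347·9.07, giving R* = 551·(1 - 0.363) = 351.
From dC/dt = 0: 0.00514·351 - 0.56 = 0.0454P*, so P* = 1.24/0.0454 = 27.4.

R* ≈ 351, C* ≈ 9.07, P* ≈ 27.4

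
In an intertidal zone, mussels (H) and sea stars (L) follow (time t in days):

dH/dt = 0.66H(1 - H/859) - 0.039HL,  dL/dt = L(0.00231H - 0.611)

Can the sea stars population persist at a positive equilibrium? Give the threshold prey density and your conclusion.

Threshold H = 265; K > 265, so yes, the predator persists.

The predator equation gives dL/dt > 0 only when H > 0.611/0.00231 = 265.
Without the predator, H → K = 859. Since 859 > 265, the predator can invade and persist.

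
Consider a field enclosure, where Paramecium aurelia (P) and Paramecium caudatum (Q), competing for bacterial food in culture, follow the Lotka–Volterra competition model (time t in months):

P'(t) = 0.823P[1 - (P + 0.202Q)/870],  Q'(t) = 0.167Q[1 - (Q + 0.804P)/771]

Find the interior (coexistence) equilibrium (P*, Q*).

P* ≈ 853, Q* ≈ 85.4

Setting both brackets to zero gives the nullclines P + 0.202Q = 870 and 0.804P + Q = 771.
Substituting Q = 771 - 0.804P into the first: P(1 - 0.202·0.804) = 870 - 0.202·771.
So P* = 714/0.838 = 853, and then Q* = 771 - 0.804·853 = 85.4.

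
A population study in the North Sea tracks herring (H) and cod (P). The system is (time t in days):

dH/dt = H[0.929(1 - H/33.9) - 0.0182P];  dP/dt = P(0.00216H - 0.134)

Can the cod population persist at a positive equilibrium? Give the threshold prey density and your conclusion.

The predator equation gives dP/dt > 0 only when H > 0.134/0.00216 = 62.
Without the predator, H → K = 33.9. Since 33.9 < 62, the predator cannot invade.

Threshold H = 62; K < 62, so no, the predator goes extinct.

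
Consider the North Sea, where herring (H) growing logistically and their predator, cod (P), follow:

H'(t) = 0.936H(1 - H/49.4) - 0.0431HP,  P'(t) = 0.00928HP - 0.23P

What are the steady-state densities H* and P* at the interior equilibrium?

From dP/dt = 0 with P > 0: 0.00928H* = 0.23, so H* = 24.8.
Substitute into dH/dt = 0: 0.936(1 - 24.8/49.4) = 0.0431P*.
The bracket is 0.498, giving P* = 0.466/0.0431 = 10.8.

H* ≈ 24.8, P* ≈ 10.8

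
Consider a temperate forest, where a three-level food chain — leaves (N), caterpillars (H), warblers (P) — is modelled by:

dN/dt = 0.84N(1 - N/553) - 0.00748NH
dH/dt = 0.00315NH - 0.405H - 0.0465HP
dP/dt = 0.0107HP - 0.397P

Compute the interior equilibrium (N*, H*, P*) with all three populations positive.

From dP/dt = 0: 0.0107H* = 0.397, so H* = 37.1.
From dN/dt = 0: 0.84(1 - N*/553) = 0.00748·37.1, giving N* = 553·(1 - 0.33) = 370.
From dH/dt = 0: 0.00315·370 - 0.405 = 0.0465P*, so P* = 0.761/0.0465 = 16.4.

N* ≈ 370, H* ≈ 37.1, P* ≈ 16.4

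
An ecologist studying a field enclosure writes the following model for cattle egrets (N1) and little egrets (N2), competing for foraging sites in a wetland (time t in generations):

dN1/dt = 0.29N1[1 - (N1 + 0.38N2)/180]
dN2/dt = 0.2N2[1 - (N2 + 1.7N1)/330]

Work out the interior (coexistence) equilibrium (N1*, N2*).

N1* ≈ 154, N2* ≈ 67.8

Setting both brackets to zero gives the nullclines N1 + 0.38N2 = 180 and 1.7N1 + N2 = 330.
Substituting N2 = 330 - 1.7N1 into the first: N1(1 - 0.38·1.7) = 180 - 0.38·330.
So N1* = 54.6/0.354 = 154, and then N2* = 330 - 1.7·154 = 67.8.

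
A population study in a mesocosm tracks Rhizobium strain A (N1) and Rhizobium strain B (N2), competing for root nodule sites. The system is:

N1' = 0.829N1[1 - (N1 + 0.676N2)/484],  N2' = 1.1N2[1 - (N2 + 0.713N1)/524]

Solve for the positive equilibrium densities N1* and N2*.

N1* ≈ 251, N2* ≈ 345

Setting both brackets to zero gives the nullclines N1 + 0.676N2 = 484 and 0.713N1 + N2 = 524.
Substituting N2 = 524 - 0.713N1 into the first: N1(1 - 0.676·0.713) = 484 - 0.676·524.
So N1* = 130/0.518 = 251, and then N2* = 524 - 0.713·251 = 345.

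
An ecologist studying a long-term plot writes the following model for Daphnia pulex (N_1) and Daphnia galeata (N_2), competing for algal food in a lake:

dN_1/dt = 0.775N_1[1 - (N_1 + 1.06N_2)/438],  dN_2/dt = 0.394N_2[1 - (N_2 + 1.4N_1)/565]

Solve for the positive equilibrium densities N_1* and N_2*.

Setting both brackets to zero gives the nullclines N_1 + 1.06N_2 = 438 and 1.4N_1 + N_2 = 565.
Substituting N_2 = 565 - 1.4N_1 into the first: N_1(1 - 1.06·1.4) = 438 - 1.06·565.
So N_1* = -161/-0.484 = 332, and then N_2* = 565 - 1.4·332 = 99.6.

N_1* ≈ 332, N_2* ≈ 99.6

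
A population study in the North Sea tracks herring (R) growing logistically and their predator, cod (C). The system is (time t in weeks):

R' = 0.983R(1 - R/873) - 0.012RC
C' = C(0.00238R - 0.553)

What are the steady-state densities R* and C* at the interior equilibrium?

From dC/dt = 0 with C > 0: 0.00238R* = 0.553, so R* = 232.
Substitute into dR/dt = 0: 0.983(1 - 232/873) = 0.012C*.
The bracket is 0.734, giving C* = 0.721/0.012 = 60.1.

R* ≈ 232, C* ≈ 60.1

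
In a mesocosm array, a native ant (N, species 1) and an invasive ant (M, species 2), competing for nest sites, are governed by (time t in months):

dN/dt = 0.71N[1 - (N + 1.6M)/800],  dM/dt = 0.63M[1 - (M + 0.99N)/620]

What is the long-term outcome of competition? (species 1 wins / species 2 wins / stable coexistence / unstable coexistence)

unstable coexistence (outcome depends on initial conditions)

Compare the nullcline intercepts: K1/α12 = 800/1.6 = 500 < K2 = 620; K2/α21 = 620/0.99 = 626 < K1 = 800.
Since both are reversed, neither can invade when rare; the interior point is a saddle.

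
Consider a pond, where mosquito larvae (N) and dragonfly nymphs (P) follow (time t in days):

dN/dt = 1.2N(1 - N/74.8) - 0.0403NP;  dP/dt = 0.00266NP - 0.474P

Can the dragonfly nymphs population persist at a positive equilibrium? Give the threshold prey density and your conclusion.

Threshold N = 178; K < 178, so no, the predator goes extinct.

The predator equation gives dP/dt > 0 only when N > 0.474/0.00266 = 178.
Without the predator, N → K = 74.8. Since 74.8 < 178, the predator cannot invade.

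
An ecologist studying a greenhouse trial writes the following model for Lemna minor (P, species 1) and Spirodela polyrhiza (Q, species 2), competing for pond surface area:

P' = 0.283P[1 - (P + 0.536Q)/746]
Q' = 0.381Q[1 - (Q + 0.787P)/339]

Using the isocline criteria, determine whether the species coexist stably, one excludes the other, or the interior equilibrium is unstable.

Compare the nullcline intercepts: K1/α12 = 746/0.536 = 1390 > K2 = 339; K2/α21 = 339/0.787 = 431 < K1 = 746.
Since the inequalities point opposite ways, species 1 can invade but species 2 cannot.

species 1 excludes species 2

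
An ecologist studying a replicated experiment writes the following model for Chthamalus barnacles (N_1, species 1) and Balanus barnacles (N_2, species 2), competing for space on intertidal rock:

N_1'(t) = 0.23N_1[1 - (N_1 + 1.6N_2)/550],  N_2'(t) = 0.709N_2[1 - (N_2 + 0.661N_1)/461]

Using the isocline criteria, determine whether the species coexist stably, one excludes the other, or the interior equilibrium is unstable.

Compare the nullcline intercepts: K1/α12 = 550/1.6 = 344 < K2 = 461; K2/α21 = 461/0.661 = 697 > K1 = 550.
Since the inequalities point opposite ways, species 2 can invade but species 1 cannot.

species 2 excludes species 1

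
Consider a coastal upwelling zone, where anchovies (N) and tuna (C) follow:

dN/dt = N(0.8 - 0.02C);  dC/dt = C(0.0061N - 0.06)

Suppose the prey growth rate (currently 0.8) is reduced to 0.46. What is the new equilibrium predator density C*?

At the interior fixed point, setting dN/dt = 0 with N > 0 fixes C* = (prey growth rate)/(NC coefficient) — independent of the other coefficients.
With the change, C* = 0.46/0.02 = 23; it falls from 40.

C* ≈ 23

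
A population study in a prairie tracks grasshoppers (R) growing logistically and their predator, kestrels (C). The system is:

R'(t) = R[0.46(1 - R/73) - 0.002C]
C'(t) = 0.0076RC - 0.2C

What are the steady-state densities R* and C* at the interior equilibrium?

R* ≈ 26.3, C* ≈ 147

From dC/dt = 0 with C > 0: 0.0076R* = 0.2, so R* = 26.3.
Substitute into dR/dt = 0: 0.46(1 - 26.3/73) = 0.002C*.
The bracket is 0.64, giving C* = 0.294/0.002 = 147.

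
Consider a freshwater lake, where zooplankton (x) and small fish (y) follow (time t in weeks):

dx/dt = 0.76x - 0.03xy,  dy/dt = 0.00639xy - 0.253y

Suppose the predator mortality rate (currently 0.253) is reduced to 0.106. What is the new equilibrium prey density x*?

At the interior fixed point, setting dy/dt = 0 with y > 0 fixes x* = (predator death rate)/(xy coefficient) — independent of the other coefficients.
With the change, x* = 0.106/0.00639 = 16.6; it falls from 39.6.

x* ≈ 16.6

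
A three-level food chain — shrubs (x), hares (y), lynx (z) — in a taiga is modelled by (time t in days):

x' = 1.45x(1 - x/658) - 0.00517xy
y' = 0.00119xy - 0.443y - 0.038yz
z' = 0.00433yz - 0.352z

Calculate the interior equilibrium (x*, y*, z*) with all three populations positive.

x* ≈ 467, y* ≈ 81.3, z* ≈ 2.98

From dz/dt = 0: 0.00433y* = 0.352, so y* = 81.3.
From dx/dt = 0: 1.45(1 - x*/658) = 0.00517·81.3, giving x* = 658·(1 - 0.29) = 467.
From dy/dt = 0: 0.00119·467 - 0.443 = 0.038z*, so z* = 0.113/0.038 = 2.98.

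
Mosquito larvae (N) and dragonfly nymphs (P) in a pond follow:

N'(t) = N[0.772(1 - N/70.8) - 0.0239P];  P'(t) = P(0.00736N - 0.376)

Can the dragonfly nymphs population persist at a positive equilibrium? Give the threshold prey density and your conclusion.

Threshold N = 51.1; K > 51.1, so yes, the predator persists.

The predator equation gives dP/dt > 0 only when N > 0.376/0.00736 = 51.1.
Without the predator, N → K = 70.8. Since 70.8 > 51.1, the predator can invade and persist.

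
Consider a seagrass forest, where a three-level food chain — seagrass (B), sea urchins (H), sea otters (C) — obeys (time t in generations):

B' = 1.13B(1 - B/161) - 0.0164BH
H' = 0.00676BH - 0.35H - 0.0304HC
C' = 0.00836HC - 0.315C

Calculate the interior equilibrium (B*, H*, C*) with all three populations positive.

From dC/dt = 0: 0.00836H* = 0.315, so H* = 37.7.
From dB/dt = 0: 1.13(1 - B*/161) = 0.0164·37.7, giving B* = 161·(1 - 0.547) = 73.
From dH/dt = 0: 0.00676·73 - 0.35 = 0.0304C*, so C* = 0.143/0.0304 = 4.71.

B* ≈ 73, H* ≈ 37.7, C* ≈ 4.71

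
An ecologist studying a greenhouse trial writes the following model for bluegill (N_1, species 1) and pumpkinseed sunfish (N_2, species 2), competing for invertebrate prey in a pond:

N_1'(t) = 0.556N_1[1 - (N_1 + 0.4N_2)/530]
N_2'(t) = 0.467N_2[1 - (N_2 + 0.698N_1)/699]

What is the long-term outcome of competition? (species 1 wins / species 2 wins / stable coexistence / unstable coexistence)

stable coexistence

Compare the nullcline intercepts: K1/α12 = 530/0.4 = 1320 > K2 = 699; K2/α21 = 699/0.698 = 1000 > K1 = 530.
Since both inequalities hold, each species can invade when rare, so the interior equilibrium is stable.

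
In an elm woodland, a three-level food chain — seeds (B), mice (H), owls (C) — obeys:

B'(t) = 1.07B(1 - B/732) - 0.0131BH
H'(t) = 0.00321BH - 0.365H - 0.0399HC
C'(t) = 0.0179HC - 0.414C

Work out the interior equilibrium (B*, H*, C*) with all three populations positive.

B* ≈ 525, H* ≈ 23.1, C* ≈ 33.1

From dC/dt = 0: 0.0179H* = 0.414, so H* = 23.1.
From dB/dt = 0: 1.07(1 - B*/732) = 0.0131·23.1, giving B* = 732·(1 - 0.283) = 525.
From dH/dt = 0: 0.00321·525 - 0.365 = 0.0399C*, so C* = 1.32/0.0399 = 33.1.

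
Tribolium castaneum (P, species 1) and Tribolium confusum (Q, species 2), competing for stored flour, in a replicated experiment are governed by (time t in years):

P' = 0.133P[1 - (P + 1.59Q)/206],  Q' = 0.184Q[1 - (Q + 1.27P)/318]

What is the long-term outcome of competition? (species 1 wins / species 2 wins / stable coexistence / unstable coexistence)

Compare the nullcline intercepts: K1/α12 = 206/1.59 = 130 < K2 = 318; K2/α21 = 318/1.27 = 250 > K1 = 206.
Since the inequalities point opposite ways, species 2 can invade but species 1 cannot.

species 2 excludes species 1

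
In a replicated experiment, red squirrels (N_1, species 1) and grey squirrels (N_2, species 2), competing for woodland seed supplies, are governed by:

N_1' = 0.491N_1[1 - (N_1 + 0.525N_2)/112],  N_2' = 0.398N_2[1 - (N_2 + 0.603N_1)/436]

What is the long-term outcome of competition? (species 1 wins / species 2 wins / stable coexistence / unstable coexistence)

species 2 excludes species 1

Compare the nullcline intercepts: K1/α12 = 112/0.525 = 213 < K2 = 436; K2/α21 = 436/0.603 = 723 > K1 = 112.
Since the inequalities point opposite ways, species 2 can invade but species 1 cannot.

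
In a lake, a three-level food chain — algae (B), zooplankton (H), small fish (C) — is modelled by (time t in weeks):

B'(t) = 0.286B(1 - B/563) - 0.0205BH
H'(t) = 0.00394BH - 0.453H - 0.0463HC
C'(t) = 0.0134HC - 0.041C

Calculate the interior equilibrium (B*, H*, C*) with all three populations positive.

B* ≈ 440, H* ≈ 3.06, C* ≈ 27.6

From dC/dt = 0: 0.0134H* = 0.041, so H* = 3.06.
From dB/dt = 0: 0.286(1 - B*/563) = 0.0205·3.06, giving B* = 563·(1 - 0.219) = 440.
From dH/dt = 0: 0.00394·440 - 0.453 = 0.0463C*, so C* = 1.28/0.0463 = 27.6.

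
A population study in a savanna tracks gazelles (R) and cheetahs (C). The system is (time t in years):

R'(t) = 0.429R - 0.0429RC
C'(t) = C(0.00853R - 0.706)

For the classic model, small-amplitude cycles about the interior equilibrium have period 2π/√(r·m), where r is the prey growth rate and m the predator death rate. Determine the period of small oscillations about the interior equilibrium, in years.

T ≈ 11.4 years

Here r = 0.429 and m = 0.706, so r·m = 0.303.
ω = √0.303 = 0.55 per year, hence T = 2π/ω ≈ 11.4 years.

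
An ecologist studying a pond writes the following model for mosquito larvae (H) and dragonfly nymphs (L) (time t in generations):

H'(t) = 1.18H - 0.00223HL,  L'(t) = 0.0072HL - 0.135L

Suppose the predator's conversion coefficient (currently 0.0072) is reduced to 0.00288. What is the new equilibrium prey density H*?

H* ≈ 46.9

At the interior fixed point, setting dL/dt = 0 with L > 0 fixes H* = (predator death rate)/(HL coefficient) — independent of the other coefficients.
With the change, H* = 0.135/0.00288 = 46.9; it rises from 18.8.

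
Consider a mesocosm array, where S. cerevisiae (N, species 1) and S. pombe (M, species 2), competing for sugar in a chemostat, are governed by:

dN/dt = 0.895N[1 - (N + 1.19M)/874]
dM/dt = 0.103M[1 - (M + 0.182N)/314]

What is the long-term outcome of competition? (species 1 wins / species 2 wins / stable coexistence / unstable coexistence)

stable coexistence

Compare the nullcline intercepts: K1/α12 = 874/1.19 = 734 > K2 = 314; K2/α21 = 314/0.182 = 1730 > K1 = 874.
Since both inequalities hold, each species can invade when rare, so the interior equilibrium is stable.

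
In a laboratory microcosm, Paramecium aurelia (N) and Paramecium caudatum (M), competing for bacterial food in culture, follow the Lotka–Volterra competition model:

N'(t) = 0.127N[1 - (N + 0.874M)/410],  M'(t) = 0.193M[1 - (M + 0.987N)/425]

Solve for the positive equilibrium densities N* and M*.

N* ≈ 281, M* ≈ 148

Setting both brackets to zero gives the nullclines N + 0.874M = 410 and 0.987N + M = 425.
Substituting M = 425 - 0.987N into the first: N(1 - 0.874·0.987) = 410 - 0.874·425.
So N* = 38.6/0.137 = 281, and then M* = 425 - 0.987·281 = 148.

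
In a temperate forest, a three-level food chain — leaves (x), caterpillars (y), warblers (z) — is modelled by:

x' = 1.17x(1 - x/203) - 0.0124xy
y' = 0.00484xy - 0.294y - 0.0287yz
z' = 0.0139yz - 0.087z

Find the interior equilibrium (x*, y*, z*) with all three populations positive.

x* ≈ 190, y* ≈ 6.26, z* ≈ 21.7

From dz/dt = 0: 0.0139y* = 0.087, so y* = 6.26.
From dx/dt = 0: 1.17(1 - x*/203) = 0.0124·6.26, giving x* = 203·(1 - 0.0663) = 190.
From dy/dt = 0: 0.00484·190 - 0.294 = 0.0287z*, so z* = 0.623/0.0287 = 21.7.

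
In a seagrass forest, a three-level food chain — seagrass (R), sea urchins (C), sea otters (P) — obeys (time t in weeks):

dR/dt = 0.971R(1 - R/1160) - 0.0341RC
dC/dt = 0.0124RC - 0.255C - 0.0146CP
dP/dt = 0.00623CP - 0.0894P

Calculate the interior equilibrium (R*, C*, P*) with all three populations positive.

From dP/dt = 0: 0.00623C* = 0.0894, so C* = 14.3.
From dR/dt = 0: 0.971(1 - R*/1160) = 0.0341·14.3, giving R* = 1160·(1 - 0.504) = 575.
From dC/dt = 0: 0.0124·575 - 0.255 = 0.0146P*, so P* = 6.88/0.0146 = 471.

R* ≈ 575, C* ≈ 14.3, P* ≈ 471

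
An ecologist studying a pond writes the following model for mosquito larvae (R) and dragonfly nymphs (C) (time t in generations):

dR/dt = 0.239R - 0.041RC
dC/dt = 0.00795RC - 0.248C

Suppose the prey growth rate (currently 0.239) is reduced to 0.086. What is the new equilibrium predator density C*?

At the interior fixed point, setting dR/dt = 0 with R > 0 fixes C* = (prey growth rate)/(RC coefficient) — independent of the other coefficients.
With the change, C* = 0.086/0.041 = 2.1; it falls from 5.83.

C* ≈ 2.1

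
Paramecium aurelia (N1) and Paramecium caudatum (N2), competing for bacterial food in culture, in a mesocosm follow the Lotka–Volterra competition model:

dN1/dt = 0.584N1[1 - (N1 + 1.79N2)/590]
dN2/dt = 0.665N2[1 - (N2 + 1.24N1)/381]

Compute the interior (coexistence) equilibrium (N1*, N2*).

Setting both brackets to zero gives the nullclines N1 + 1.79N2 = 590 and 1.24N1 + N2 = 381.
Substituting N2 = 381 - 1.24N1 into the first: N1(1 - 1.79·1.24) = 590 - 1.79·381.
So N1* = -92/-1.22 = 75.4, and then N2* = 381 - 1.24·75.4 = 287.

N1* ≈ 75.4, N2* ≈ 287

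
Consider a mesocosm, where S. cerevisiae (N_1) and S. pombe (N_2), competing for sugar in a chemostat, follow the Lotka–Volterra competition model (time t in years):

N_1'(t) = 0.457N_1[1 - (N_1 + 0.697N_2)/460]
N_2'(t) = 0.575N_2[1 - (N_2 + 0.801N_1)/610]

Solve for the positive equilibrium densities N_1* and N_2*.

Setting both brackets to zero gives the nullclines N_1 + 0.697N_2 = 460 and 0.801N_1 + N_2 = 610.
Substituting N_2 = 610 - 0.801N_1 into the first: N_1(1 - 0.697·0.801) = 460 - 0.697·610.
So N_1* = 34.8/0.442 = 78.9, and then N_2* = 610 - 0.801·78.9 = 547.

N_1* ≈ 78.9, N_2* ≈ 547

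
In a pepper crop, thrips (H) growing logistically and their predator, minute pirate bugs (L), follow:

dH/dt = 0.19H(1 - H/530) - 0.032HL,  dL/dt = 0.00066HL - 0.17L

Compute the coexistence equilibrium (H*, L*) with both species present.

From dL/dt = 0 with L > 0: 0.00066H* = 0.17, so H* = 258.
Substitute into dH/dt = 0: 0.19(1 - 258/530) = 0.032L*.
The bracket is 0.514, giving L* = 0.0977/0.032 = 3.05.

H* ≈ 258, L* ≈ 3.05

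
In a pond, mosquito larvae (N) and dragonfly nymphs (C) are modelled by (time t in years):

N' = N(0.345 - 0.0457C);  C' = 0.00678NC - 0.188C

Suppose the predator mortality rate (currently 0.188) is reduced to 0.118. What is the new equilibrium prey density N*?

At the interior fixed point, setting dC/dt = 0 with C > 0 fixes N* = (predator death rate)/(NC coefficient) — independent of the other coefficients.
With the change, N* = 0.118/0.00678 = 17.4; it falls from 27.7.

N* ≈ 17.4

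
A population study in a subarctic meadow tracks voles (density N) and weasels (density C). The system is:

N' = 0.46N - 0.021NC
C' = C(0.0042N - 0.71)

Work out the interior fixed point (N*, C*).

N* ≈ 169, C* ≈ 21.9

Set dC/dt = 0 with C > 0: 0.0042N - 0.71 = 0, so N* = 0.71/0.0042 = 169.
Set dN/dt = 0 with N > 0: 0.46 - 0.021C = 0, so C* = 0.46/0.021 = 21.9.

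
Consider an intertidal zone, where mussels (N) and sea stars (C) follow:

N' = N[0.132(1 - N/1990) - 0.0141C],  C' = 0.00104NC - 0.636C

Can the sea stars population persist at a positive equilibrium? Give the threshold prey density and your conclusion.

Threshold N = 612; K > 612, so yes, the predator persists.

The predator equation gives dC/dt > 0 only when N > 0.636/0.00104 = 612.
Without the predator, N → K = 1990. Since 1990 > 612, the predator can invade and persist.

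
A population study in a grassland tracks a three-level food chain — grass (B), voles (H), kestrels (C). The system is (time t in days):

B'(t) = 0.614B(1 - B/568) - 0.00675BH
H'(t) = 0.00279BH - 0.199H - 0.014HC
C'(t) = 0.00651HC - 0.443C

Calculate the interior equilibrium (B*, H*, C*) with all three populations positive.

B* ≈ 143, H* ≈ 68, C* ≈ 14.3

From dC/dt = 0: 0.00651H* = 0.443, so H* = 68.
From dB/dt = 0: 0.614(1 - B*/568) = 0.00675·68, giving B* = 568·(1 - 0.748) = 143.
From dH/dt = 0: 0.00279·143 - 0.199 = 0.014C*, so C* = 0.2/0.014 = 14.3.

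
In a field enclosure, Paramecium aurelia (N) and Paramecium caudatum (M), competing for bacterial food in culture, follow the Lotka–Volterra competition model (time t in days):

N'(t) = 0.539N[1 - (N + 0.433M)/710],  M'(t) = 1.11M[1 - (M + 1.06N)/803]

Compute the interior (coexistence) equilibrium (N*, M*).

Setting both brackets to zero gives the nullclines N + 0.433M = 710 and 1.06N + M = 803.
Substituting M = 803 - 1.06N into the first: N(1 - 0.433·1.06) = 710 - 0.433·803.
So N* = 362/0.541 = 670, and then M* = 803 - 1.06·670 = 93.2.

N* ≈ 670, M* ≈ 93.2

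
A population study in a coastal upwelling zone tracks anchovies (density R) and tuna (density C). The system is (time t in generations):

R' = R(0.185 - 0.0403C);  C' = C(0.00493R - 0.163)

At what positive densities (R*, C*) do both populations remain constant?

Set dC/dt = 0 with C > 0: 0.00493R - 0.163 = 0, so R* = 0.163/0.00493 = 33.1.
Set dR/dt = 0 with R > 0: 0.185 - 0.0403C = 0, so C* = 0.185/0.0403 = 4.59.

R* ≈ 33.1, C* ≈ 4.59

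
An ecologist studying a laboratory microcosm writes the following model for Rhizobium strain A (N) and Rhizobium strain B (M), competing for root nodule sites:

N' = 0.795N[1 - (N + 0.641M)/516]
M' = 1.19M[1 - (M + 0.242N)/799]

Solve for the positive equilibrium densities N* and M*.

Setting both brackets to zero gives the nullclines N + 0.641M = 516 and 0.242N + M = 799.
Substituting M = 799 - 0.242N into the first: N(1 - 0.641·0.242) = 516 - 0.641·799.
So N* = 3.84/0.845 = 4.55, and then M* = 799 - 0.242·4.55 = 798.

N* ≈ 4.55, M* ≈ 798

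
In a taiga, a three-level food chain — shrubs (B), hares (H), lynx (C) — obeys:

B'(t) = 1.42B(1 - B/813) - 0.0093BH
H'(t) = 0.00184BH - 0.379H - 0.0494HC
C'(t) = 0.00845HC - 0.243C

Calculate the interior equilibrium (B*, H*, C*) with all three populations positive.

B* ≈ 660, H* ≈ 28.8, C* ≈ 16.9

From dC/dt = 0: 0.00845H* = 0.243, so H* = 28.8.
From dB/dt = 0: 1.42(1 - B*/813) = 0.0093·28.8, giving B* = 813·(1 - 0.188) = 660.
From dH/dt = 0: 0.00184·660 - 0.379 = 0.0494C*, so C* = 0.835/0.0494 = 16.9.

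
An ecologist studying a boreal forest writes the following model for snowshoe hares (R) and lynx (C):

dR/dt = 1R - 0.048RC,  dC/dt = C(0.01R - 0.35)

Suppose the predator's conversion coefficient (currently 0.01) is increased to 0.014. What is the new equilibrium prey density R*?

R* ≈ 25

At the interior fixed point, setting dC/dt = 0 with C > 0 fixes R* = (predator death rate)/(RC coefficient) — independent of the other coefficients.
With the change, R* = 0.35/0.014 = 25; it falls from 35.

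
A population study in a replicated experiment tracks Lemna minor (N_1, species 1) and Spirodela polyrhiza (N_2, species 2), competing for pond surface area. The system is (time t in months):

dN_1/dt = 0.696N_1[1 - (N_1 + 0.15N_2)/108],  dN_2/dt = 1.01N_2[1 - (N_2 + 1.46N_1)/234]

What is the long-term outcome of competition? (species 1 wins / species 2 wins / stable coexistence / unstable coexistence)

Compare the nullcline intercepts: K1/α12 = 108/0.15 = 720 > K2 = 234; K2/α21 = 234/1.46 = 160 > K1 = 108.
Since both inequalities hold, each species can invade when rare, so the interior equilibrium is stable.

stable coexistence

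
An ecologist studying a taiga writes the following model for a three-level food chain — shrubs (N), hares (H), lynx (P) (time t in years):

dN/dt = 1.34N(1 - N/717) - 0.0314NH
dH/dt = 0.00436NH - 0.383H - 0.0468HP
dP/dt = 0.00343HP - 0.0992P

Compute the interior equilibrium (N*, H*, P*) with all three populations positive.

From dP/dt = 0: 0.00343H* = 0.0992, so H* = 28.9.
From dN/dt = 0: 1.34(1 - N*/717) = 0.0314·28.9, giving N* = 717·(1 - 0.678) = 231.
From dH/dt = 0: 0.00436·231 - 0.383 = 0.0468P*, so P* = 0.625/0.0468 = 13.3.

N* ≈ 231, H* ≈ 28.9, P* ≈ 13.3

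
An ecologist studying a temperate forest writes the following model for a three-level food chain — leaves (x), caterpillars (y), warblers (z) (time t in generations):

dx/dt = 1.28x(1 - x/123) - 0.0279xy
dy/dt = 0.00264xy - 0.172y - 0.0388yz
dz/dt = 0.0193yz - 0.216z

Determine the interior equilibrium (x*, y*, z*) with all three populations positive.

From dz/dt = 0: 0.0193y* = 0.216, so y* = 11.2.
From dx/dt = 0: 1.28(1 - x*/123) = 0.0279·11.2, giving x* = 123·(1 - 0.244) = 93.
From dy/dt = 0: 0.00264·93 - 0.172 = 0.0388z*, so z* = 0.0735/0.0388 = 1.89.

x* ≈ 93, y* ≈ 11.2, z* ≈ 1.89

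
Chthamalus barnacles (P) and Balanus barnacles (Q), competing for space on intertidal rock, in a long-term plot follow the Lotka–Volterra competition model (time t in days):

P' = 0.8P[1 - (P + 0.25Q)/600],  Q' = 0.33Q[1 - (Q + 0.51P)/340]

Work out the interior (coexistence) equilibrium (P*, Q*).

P* ≈ 590, Q* ≈ 39

Setting both brackets to zero gives the nullclines P + 0.25Q = 600 and 0.51P + Q = 340.
Substituting Q = 340 - 0.51P into the first: P(1 - 0.25·0.51) = 600 - 0.25·340.
So P* = 515/0.873 = 590, and then Q* = 340 - 0.51·590 = 39.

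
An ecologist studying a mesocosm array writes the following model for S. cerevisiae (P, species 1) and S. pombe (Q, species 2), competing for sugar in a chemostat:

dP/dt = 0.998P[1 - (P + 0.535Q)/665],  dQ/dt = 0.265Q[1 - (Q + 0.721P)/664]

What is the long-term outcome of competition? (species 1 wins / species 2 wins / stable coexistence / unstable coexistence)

Compare the nullcline intercepts: K1/α12 = 665/0.535 = 1240 > K2 = 664; K2/α21 = 664/0.721 = 921 > K1 = 665.
Since both inequalities hold, each species can invade when rare, so the interior equilibrium is stable.

stable coexistence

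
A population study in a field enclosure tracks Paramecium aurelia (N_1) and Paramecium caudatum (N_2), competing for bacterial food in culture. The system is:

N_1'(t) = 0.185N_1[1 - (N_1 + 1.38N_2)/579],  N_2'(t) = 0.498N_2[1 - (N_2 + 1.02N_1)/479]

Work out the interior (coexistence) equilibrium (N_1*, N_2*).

Setting both brackets to zero gives the nullclines N_1 + 1.38N_2 = 579 and 1.02N_1 + N_2 = 479.
Substituting N_2 = 479 - 1.02N_1 into the first: N_1(1 - 1.38·1.02) = 579 - 1.38·479.
So N_1* = -82/-0.408 = 201, and then N_2* = 479 - 1.02·201 = 274.

N_1* ≈ 201, N_2* ≈ 274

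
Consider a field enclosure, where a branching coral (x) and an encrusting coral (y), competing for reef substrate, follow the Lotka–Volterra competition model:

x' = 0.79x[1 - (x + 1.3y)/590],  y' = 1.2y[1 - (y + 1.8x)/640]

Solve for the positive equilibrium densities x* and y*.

Setting both brackets to zero gives the nullclines x + 1.3y = 590 and 1.8x + y = 640.
Substituting y = 640 - 1.8x into the first: x(1 - 1.3·1.8) = 590 - 1.3·640.
So x* = -242/-1.34 = 181, and then y* = 640 - 1.8·181 = 315.

x* ≈ 181, y* ≈ 315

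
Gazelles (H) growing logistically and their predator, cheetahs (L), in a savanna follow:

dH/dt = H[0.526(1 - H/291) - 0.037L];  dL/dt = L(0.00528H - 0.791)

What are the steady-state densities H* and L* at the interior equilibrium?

H* ≈ 150, L* ≈ 6.9

From dL/dt = 0 with L > 0: 0.00528H* = 0.791, so H* = 150.
Substitute into dH/dt = 0: 0.526(1 - 150/291) = 0.037L*.
The bracket is 0.485, giving L* = 0.255/0.037 = 6.9.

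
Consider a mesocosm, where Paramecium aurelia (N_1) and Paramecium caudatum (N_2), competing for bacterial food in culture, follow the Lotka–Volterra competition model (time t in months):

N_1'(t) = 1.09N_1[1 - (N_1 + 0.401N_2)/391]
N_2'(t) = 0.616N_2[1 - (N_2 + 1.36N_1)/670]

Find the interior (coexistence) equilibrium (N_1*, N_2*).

Setting both brackets to zero gives the nullclines N_1 + 0.401N_2 = 391 and 1.36N_1 + N_2 = 670.
Substituting N_2 = 670 - 1.36N_1 into the first: N_1(1 - 0.401·1.36) = 391 - 0.401·670.
So N_1* = 122/0.455 = 269, and then N_2* = 670 - 1.36·269 = 304.

N_1* ≈ 269, N_2* ≈ 304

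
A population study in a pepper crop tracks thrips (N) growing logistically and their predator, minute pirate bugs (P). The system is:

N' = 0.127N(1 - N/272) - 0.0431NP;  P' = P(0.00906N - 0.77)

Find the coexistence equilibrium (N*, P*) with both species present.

From dP/dt = 0 with P > 0: 0.00906N* = 0.77, so N* = 85.
Substitute into dN/dt = 0: 0.127(1 - 85/272) = 0.0431P*.
The bracket is 0.688, giving P* = 0.0873/0.0431 = 2.03.

N* ≈ 85, P* ≈ 2.03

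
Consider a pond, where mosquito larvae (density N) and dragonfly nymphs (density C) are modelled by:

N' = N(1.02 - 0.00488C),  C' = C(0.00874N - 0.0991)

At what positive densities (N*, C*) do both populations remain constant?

Set dC/dt = 0 with C > 0: 0.00874N - 0.0991 = 0, so N* = 0.0991/0.00874 = 11.3.
Set dN/dt = 0 with N > 0: 1.02 - 0.00488C = 0, so C* = 1.02/0.00488 = 209.

N* ≈ 11.3, C* ≈ 209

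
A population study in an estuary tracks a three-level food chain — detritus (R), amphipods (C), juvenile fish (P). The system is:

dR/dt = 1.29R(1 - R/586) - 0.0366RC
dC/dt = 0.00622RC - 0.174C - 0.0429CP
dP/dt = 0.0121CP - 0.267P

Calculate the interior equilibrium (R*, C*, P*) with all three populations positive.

R* ≈ 219, C* ≈ 22.1, P* ≈ 27.7

From dP/dt = 0: 0.0121C* = 0.267, so C* = 22.1.
From dR/dt = 0: 1.29(1 - R*/586) = 0.0366·22.1, giving R* = 586·(1 - 0.626) = 219.
From dC/dt = 0: 0.00622·219 - 0.174 = 0.0429P*, so P* = 1.19/0.0429 = 27.7.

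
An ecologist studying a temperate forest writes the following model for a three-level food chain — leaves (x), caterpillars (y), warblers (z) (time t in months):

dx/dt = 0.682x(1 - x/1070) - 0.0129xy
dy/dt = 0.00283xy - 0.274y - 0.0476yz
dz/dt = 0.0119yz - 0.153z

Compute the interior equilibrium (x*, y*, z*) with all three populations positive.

x* ≈ 810, y* ≈ 12.9, z* ≈ 42.4

From dz/dt = 0: 0.0119y* = 0.153, so y* = 12.9.
From dx/dt = 0: 0.682(1 - x*/1070) = 0.0129·12.9, giving x* = 1070·(1 - 0.243) = 810.
From dy/dt = 0: 0.00283·810 - 0.274 = 0.0476z*, so z* = 2.02/0.0476 = 42.4.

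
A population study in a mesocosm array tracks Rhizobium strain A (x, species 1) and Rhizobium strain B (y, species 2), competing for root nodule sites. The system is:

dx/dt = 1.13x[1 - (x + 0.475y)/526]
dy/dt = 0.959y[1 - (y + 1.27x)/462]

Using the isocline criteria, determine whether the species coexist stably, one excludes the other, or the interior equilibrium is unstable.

Compare the nullcline intercepts: K1/α12 = 526/0.475 = 1110 > K2 = 462; K2/α21 = 462/1.27 = 364 < K1 = 526.
Since the inequalities point opposite ways, species 1 can invade but species 2 cannot.

species 1 excludes species 2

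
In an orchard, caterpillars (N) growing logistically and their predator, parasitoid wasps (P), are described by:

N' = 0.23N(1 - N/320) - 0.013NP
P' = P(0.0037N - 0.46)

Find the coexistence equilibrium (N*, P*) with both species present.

From dP/dt = 0 with P > 0: 0.0037N* = 0.46, so N* = 124.
Substitute into dN/dt = 0: 0.23(1 - 124/320) = 0.013P*.
The bracket is 0.611, giving P* = 0.141/0.013 = 10.8.

N* ≈ 124, P* ≈ 10.8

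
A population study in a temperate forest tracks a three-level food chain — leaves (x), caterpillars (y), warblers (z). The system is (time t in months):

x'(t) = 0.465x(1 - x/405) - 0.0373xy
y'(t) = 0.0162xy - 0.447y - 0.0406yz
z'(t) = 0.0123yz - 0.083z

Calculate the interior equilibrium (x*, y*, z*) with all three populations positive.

x* ≈ 186, y* ≈ 6.75, z* ≈ 63.1

From dz/dt = 0: 0.0123y* = 0.083, so y* = 6.75.
From dx/dt = 0: 0.465(1 - x*/405) = 0.0373·6.75, giving x* = 405·(1 - 0.541) = 186.
From dy/dt = 0: 0.0162·186 - 0.447 = 0.0406z*, so z* = 2.56/0.0406 = 63.1.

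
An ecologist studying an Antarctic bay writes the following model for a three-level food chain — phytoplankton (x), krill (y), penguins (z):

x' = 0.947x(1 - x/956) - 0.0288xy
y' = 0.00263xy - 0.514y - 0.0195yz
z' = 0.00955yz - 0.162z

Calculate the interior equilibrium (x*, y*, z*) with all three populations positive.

x* ≈ 463, y* ≈ 17, z* ≈ 36.1

From dz/dt = 0: 0.00955y* = 0.162, so y* = 17.
From dx/dt = 0: 0.947(1 - x*/956) = 0.0288·17, giving x* = 956·(1 - 0.516) = 463.
From dy/dt = 0: 0.00263·463 - 0.514 = 0.0195z*, so z* = 0.703/0.0195 = 36.1.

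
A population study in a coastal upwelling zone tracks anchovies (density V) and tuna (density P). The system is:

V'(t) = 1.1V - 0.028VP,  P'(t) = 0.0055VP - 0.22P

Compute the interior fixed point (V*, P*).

V* ≈ 40, P* ≈ 39.3

Set dP/dt = 0 with P > 0: 0.0055V - 0.22 = 0, so V* = 0.22/0.0055 = 40.
Set dV/dt = 0 with V > 0: 1.1 - 0.028P = 0, so P* = 1.1/0.028 = 39.3.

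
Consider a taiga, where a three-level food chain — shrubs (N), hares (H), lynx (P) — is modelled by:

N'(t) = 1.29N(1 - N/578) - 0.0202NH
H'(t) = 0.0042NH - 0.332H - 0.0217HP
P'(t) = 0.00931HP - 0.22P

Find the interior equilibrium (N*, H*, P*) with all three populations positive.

From dP/dt = 0: 0.00931H* = 0.22, so H* = 23.6.
From dN/dt = 0: 1.29(1 - N*/578) = 0.0202·23.6, giving N* = 578·(1 - 0.37) = 364.
From dH/dt = 0: 0.0042·364 - 0.332 = 0.0217P*, so P* = 1.2/0.0217 = 55.2.

N* ≈ 364, H* ≈ 23.6, P* ≈ 55.2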